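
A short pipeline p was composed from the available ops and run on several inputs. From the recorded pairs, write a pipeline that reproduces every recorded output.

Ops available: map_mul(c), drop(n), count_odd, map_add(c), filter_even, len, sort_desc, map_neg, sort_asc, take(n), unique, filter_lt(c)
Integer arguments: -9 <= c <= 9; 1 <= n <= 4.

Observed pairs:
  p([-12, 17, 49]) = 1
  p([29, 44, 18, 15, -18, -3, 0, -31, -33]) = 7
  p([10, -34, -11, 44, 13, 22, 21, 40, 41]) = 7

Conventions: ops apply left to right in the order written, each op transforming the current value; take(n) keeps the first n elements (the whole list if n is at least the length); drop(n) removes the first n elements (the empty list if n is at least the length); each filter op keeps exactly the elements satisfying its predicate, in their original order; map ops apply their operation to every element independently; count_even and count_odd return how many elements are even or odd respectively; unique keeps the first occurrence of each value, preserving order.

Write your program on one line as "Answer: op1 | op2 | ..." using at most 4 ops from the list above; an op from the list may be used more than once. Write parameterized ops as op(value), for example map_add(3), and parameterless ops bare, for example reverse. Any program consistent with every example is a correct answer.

map_neg | map_add(3) | drop(2) | len

Check, running the answer program on each example:
  [-12, 17, 49] -> [12, -17, -49] -> [15, -14, -46] -> [-46] -> 1
  [29, 44, 18, 15, -18, -3, 0, -31, -33] -> [-29, -44, -18, -15, 18, 3, 0, 31, 33] -> [-26, -41, -15, -12, 21, 6, 3, 34, 36] -> [-15, -12, 21, 6, 3, 34, 36] -> 7
  [10, -34, -11, 44, 13, 22, 21, 40, 41] -> [-10, 34, 11, -44, -13, -22, -21, -40, -41] -> [-7, 37, 14, -41, -10, -19, -18, -37, -38] -> [14, -41, -10, -19, -18, -37, -38] -> 7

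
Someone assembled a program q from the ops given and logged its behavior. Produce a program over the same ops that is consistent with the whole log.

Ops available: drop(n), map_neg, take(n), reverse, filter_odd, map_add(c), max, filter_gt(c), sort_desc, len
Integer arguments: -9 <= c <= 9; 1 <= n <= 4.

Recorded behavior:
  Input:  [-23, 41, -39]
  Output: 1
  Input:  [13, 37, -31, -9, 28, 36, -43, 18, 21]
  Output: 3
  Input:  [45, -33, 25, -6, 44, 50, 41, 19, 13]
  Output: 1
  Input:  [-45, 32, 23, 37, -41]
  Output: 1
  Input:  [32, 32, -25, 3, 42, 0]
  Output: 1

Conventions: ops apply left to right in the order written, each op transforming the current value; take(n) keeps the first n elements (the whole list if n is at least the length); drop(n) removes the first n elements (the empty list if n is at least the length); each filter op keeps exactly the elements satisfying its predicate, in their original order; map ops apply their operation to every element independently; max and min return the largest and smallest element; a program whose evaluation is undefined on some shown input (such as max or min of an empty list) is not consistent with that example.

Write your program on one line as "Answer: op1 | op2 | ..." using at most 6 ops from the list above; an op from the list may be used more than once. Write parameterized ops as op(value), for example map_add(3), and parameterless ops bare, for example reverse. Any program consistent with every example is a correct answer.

reverse | map_neg | drop(1) | filter_gt(2) | filter_odd | len

Check, running the answer program on each example:
  [-23, 41, -39] -> [-39, 41, -23] -> [39, -41, 23] -> [-41, 23] -> [23] -> [23] -> 1
  [13, 37, -31, -9, 28, 36, -43, 18, 21] -> [21, 18, -43, 36, 28, -9, -31, 37, 13] -> [-21, -18, 43, -36, -28, 9, 31, -37, -13] -> [-18, 43, -36, -28, 9, 31, -37, -13] -> [43, 9, 31] -> [43, 9, 31] -> 3
  [45, -33, 25, -6, 44, 50, 41, 19, 13] -> [13, 19, 41, 50, 44, -6, 25, -33, 45] -> [-13, -19, -41, -50, -44, 6, -25, 33, -45] -> [-19, -41, -50, -44, 6, -25, 33, -45] -> [6, 33] -> [33] -> 1
  [-45, 32, 23, 37, -41] -> [-41, 37, 23, 32, -45] -> [41, -37, -23, -32, 45] -> [-37, -23, -32, 45] -> [45] -> [45] -> 1
  [32, 32, -25, 3, 42, 0] -> [0, 42, 3, -25, 32, 32] -> [0, -42, -3, 25, -32, -32] -> [-42, -3, 25, -32, -32] -> [25] -> [25] -> 1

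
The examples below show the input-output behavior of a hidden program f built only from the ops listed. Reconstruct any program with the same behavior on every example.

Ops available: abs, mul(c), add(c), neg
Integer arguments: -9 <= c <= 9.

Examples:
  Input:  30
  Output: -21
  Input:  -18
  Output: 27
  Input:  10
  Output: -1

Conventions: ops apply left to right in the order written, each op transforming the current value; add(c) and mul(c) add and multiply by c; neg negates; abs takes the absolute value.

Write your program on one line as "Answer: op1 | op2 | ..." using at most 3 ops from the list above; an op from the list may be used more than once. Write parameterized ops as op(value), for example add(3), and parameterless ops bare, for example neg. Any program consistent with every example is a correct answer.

neg | add(9)

Check, running the answer program on each example:
  30 -> -30 -> -21
  -18 -> 18 -> 27
  10 -> -10 -> -1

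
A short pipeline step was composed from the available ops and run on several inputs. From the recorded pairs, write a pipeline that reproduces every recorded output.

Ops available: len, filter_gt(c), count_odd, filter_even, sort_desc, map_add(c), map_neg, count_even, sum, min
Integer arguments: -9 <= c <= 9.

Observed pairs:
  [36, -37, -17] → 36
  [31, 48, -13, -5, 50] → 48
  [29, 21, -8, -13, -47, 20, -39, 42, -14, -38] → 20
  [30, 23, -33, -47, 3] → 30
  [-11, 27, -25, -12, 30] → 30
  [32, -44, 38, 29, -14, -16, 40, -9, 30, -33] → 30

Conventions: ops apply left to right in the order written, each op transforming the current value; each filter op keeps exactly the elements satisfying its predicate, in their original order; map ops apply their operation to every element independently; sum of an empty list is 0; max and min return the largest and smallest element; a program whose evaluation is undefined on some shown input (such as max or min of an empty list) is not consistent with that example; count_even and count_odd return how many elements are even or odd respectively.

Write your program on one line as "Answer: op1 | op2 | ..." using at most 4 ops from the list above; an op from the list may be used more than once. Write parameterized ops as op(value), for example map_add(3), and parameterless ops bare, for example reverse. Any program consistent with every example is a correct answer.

filter_even | filter_gt(-8) | sort_desc | min

Check, running the answer program on each example:
  [36, -37, -17] -> [36] -> [36] -> [36] -> 36
  [31, 48, -13, -5, 50] -> [48, 50] -> [48, 50] -> [50, 48] -> 48
  [29, 21, -8, -13, -47, 20, -39, 42, -14, -38] -> [-8, 20, 42, -14, -38] -> [20, 42] -> [42, 20] -> 20
  [30, 23, -33, -47, 3] -> [30] -> [30] -> [30] -> 30
  [-11, 27, -25, -12, 30] -> [-12, 30] -> [30] -> [30] -> 30
  [32, -44, 38, 29, -14, -16, 40, -9, 30, -33] -> [32, -44, 38, -14, -16, 40, 30] -> [32, 38, 40, 30] -> [40, 38, 32, 30] -> 30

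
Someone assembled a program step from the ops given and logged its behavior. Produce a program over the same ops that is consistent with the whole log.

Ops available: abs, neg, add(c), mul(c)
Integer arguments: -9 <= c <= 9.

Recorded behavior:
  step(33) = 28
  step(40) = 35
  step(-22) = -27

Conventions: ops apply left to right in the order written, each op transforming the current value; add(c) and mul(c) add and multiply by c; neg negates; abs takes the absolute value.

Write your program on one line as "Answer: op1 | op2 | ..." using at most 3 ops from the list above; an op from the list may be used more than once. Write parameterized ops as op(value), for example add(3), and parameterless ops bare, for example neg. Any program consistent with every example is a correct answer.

neg | add(5) | neg

Check, running the answer program on each example:
  33 -> -33 -> -28 -> 28
  40 -> -40 -> -35 -> 35
  -22 -> 22 -> 27 -> -27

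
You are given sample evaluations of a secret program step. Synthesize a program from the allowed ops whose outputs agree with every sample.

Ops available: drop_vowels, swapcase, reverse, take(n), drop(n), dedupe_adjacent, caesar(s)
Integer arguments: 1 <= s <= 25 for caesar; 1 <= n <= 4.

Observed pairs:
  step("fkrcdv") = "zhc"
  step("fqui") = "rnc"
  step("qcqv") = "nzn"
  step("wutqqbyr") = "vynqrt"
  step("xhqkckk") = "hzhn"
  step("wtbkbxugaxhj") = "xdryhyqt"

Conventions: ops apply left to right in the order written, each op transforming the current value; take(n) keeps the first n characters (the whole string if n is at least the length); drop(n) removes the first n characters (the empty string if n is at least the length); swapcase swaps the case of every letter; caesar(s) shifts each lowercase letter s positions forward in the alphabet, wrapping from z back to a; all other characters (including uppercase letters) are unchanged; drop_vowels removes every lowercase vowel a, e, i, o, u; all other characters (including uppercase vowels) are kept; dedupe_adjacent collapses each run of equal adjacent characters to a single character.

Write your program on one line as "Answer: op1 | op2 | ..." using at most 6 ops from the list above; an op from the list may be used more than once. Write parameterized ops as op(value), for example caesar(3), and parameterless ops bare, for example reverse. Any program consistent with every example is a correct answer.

reverse | drop(1) | caesar(23) | drop_vowels | dedupe_adjacent

Check, running the answer program on each example:
  "fkrcdv" -> "vdcrkf" -> "dcrkf" -> "azohc" -> "zhc" -> "zhc"
  "fqui" -> "iuqf" -> "uqf" -> "rnc" -> "rnc" -> "rnc"
  "qcqv" -> "vqcq" -> "qcq" -> "nzn" -> "nzn" -> "nzn"
  "wutqqbyr" -> "rybqqtuw" -> "ybqqtuw" -> "vynnqrt" -> "vynnqrt" -> "vynqrt"
  "xhqkckk" -> "kkckqhx" -> "kckqhx" -> "hzhneu" -> "hzhn" -> "hzhn"
  "wtbkbxugaxhj" -> "jhxaguxbkbtw" -> "hxaguxbkbtw" -> "euxdruyhyqt" -> "xdryhyqt" -> "xdryhyqt"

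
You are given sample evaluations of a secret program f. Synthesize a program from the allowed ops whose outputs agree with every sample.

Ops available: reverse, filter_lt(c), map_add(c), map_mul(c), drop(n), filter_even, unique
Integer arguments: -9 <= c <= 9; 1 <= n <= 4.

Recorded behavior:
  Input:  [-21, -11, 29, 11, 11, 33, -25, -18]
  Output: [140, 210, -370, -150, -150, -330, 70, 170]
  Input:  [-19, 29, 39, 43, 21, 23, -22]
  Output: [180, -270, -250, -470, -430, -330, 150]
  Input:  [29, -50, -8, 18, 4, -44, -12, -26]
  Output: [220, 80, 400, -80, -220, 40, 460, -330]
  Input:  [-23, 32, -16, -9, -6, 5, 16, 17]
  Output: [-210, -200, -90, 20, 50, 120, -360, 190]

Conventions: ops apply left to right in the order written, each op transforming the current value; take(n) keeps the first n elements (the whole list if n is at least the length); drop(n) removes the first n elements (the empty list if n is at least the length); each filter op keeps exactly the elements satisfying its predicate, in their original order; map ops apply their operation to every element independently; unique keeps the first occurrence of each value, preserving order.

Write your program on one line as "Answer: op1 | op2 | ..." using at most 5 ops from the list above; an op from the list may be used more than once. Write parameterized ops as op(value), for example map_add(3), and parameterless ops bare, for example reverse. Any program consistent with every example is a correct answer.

reverse | map_add(4) | map_mul(-2) | map_mul(5)

Check, running the answer program on each example:
  [-21, -11, 29, 11, 11, 33, -25, -18] -> [-18, -25, 33, 11, 11, 29, -11, -21] -> [-14, -21, 37, 15, 15, 33, -7, -17] -> [28, 42, -74, -30, -30, -66, 14, 34] -> [140, 210, -370, -150, -150, -330, 70, 170]
  [-19, 29, 39, 43, 21, 23, -22] -> [-22, 23, 21, 43, 39, 29, -19] -> [-18, 27, 25, 47, 43, 33, -15] -> [36, -54, -50, -94, -86, -66, 30] -> [180, -270, -250, -470, -430, -330, 150]
  [29, -50, -8, 18, 4, -44, -12, -26] -> [-26, -12, -44, 4, 18, -8, -50, 29] -> [-22, -8, -40, 8, 22, -4, -46, 33] -> [44, 16, 80, -16, -44, 8, 92, -66] -> [220, 80, 400, -80, -220, 40, 460, -330]
  [-23, 32, -16, -9, -6, 5, 16, 17] -> [17, 16, 5, -6, -9, -16, 32, -23] -> [21, 20, 9, -2, -5, -12, 36, -19] -> [-42, -40, -18, 4, 10, 24, -72, 38] -> [-210, -200, -90, 20, 50, 120, -360, 190]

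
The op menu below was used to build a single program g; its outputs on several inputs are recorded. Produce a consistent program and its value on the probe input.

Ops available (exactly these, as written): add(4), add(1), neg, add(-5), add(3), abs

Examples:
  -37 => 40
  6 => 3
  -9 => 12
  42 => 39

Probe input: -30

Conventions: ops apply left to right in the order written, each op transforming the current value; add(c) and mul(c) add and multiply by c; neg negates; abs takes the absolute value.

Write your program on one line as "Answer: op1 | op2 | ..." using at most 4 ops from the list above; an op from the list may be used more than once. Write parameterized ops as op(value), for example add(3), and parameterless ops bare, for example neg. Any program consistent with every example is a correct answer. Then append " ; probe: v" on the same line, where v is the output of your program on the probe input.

neg | add(3) | abs ; probe: 33

Check, running the answer program on each example:
  -37 -> 37 -> 40 -> 40
  6 -> -6 -> -3 -> 3
  -9 -> 9 -> 12 -> 12
  42 -> -42 -> -39 -> 39
  probe: -30 -> 30 -> 33 -> 33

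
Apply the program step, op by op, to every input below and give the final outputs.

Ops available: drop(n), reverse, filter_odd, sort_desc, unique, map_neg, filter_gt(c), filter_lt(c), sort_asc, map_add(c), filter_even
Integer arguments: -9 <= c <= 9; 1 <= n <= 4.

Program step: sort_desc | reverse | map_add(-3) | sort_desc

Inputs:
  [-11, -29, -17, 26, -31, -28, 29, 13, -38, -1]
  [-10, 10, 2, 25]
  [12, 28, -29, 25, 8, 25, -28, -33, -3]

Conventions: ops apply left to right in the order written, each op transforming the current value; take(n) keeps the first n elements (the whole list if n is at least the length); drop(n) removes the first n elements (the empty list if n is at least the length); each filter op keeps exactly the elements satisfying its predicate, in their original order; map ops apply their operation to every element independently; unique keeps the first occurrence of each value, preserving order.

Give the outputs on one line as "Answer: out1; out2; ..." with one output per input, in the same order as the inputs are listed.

Execution, op by op:
  [-11, -29, -17, 26, -31, -28, 29, 13, -38, -1] -> [29, 26, 13, -1, -11, -17, -28, -29, -31, -38] -> [-38, -31, -29, -28, -17, -11, -1, 13, 26, 29] -> [-41, -34, -32, -31, -20, -14, -4, 10, 23, 26] -> [26, 23, 10, -4, -14, -20, -31, -32, -34, -41]
  [-10, 10, 2, 25] -> [25, 10, 2, -10] -> [-10, 2, 10, 25] -> [-13, -1, 7, 22] -> [22, 7, -1, -13]
  [12, 28, -29, 25, 8, 25, -28, -33, -3] -> [28, 25, 25, 12, 8, -3, -28, -29, -33] -> [-33, -29, -28, -3, 8, 12, 25, 25, 28] -> [-36, -32, -31, -6, 5, 9, 22, 22, 25] -> [25, 22, 22, 9, 5, -6, -31, -32, -36]

[26, 23, 10, -4, -14, -20, -31, -32, -34, -41]; [22, 7, -1, -13]; [25, 22, 22, 9, 5, -6, -31, -32, -36]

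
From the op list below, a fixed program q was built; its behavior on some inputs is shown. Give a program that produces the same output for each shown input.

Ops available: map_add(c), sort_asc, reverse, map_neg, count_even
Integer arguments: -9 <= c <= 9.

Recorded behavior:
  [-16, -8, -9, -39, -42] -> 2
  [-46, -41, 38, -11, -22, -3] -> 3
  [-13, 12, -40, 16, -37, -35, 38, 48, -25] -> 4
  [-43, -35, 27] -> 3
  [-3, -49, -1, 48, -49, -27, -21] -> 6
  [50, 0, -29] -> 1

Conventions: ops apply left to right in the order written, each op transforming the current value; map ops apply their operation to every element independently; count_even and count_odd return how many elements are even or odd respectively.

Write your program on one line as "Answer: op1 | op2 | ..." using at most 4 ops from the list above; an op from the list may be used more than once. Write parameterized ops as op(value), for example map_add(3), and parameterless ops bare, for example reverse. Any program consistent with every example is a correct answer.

reverse | sort_asc | map_add(-3) | count_even

Check, running the answer program on each example:
  [-16, -8, -9, -39, -42] -> [-42, -39, -9, -8, -16] -> [-42, -39, -16, -9, -8] -> [-45, -42, -19, -12, -11] -> 2
  [-46, -41, 38, -11, -22, -3] -> [-3, -22, -11, 38, -41, -46] -> [-46, -41, -22, -11, -3, 38] -> [-49, -44, -25, -14, -6, 35] -> 3
  [-13, 12, -40, 16, -37, -35, 38, 48, -25] -> [-25, 48, 38, -35, -37, 16, -40, 12, -13] -> [-40, -37, -35, -25, -13, 12, 16, 38, 48] -> [-43, -40, -38, -28, -16, 9, 13, 35, 45] -> 4
  [-43, -35, 27] -> [27, -35, -43] -> [-43, -35, 27] -> [-46, -38, 24] -> 3
  [-3, -49, -1, 48, -49, -27, -21] -> [-21, -27, -49, 48, -1, -49, -3] -> [-49, -49, -27, -21, -3, -1, 48] -> [-52, -52, -30, -24, -6, -4, 45] -> 6
  [50, 0, -29] -> [-29, 0, 50] -> [-29, 0, 50] -> [-32, -3, 47] -> 1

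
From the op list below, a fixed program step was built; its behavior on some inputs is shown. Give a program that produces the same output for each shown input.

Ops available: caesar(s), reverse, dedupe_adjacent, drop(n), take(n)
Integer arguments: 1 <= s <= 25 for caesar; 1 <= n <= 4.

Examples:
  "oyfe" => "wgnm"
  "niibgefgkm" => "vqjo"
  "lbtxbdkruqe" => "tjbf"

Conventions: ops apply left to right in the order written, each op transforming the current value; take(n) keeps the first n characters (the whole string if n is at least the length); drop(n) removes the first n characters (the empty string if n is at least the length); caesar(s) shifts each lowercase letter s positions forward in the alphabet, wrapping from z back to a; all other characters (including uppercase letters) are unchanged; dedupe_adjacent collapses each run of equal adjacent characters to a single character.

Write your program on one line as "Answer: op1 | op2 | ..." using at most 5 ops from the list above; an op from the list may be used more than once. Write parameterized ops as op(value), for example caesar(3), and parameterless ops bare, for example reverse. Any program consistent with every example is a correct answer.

caesar(11) | caesar(23) | dedupe_adjacent | take(4)

Check, running the answer program on each example:
  "oyfe" -> "zjqp" -> "wgnm" -> "wgnm" -> "wgnm"
  "niibgefgkm" -> "yttmrpqrvx" -> "vqqjomnosu" -> "vqjomnosu" -> "vqjo"
  "lbtxbdkruqe" -> "wmeimovcfbp" -> "tjbfjlszcym" -> "tjbfjlszcym" -> "tjbf"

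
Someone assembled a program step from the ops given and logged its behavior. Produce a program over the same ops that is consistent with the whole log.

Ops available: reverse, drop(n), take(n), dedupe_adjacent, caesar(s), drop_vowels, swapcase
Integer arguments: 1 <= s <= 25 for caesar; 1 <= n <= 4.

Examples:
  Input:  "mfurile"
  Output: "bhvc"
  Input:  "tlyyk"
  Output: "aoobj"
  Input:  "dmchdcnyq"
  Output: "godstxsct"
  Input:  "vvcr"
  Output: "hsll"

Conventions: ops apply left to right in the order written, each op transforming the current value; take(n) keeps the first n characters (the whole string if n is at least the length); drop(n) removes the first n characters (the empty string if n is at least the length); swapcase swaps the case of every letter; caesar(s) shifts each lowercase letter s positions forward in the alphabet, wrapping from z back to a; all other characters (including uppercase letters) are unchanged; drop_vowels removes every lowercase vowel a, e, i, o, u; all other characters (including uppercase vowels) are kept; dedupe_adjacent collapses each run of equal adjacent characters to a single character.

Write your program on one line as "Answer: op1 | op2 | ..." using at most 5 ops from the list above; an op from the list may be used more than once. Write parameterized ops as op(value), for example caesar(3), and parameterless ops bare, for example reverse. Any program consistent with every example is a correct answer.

reverse | drop_vowels | caesar(18) | caesar(24)

Check, running the answer program on each example:
  "mfurile" -> "elirufm" -> "lrfm" -> "djxe" -> "bhvc"
  "tlyyk" -> "kyylt" -> "kyylt" -> "cqqdl" -> "aoobj"
  "dmchdcnyq" -> "qyncdhcmd" -> "qyncdhcmd" -> "iqfuvzuev" -> "godstxsct"
  "vvcr" -> "rcvv" -> "rcvv" -> "junn" -> "hsll"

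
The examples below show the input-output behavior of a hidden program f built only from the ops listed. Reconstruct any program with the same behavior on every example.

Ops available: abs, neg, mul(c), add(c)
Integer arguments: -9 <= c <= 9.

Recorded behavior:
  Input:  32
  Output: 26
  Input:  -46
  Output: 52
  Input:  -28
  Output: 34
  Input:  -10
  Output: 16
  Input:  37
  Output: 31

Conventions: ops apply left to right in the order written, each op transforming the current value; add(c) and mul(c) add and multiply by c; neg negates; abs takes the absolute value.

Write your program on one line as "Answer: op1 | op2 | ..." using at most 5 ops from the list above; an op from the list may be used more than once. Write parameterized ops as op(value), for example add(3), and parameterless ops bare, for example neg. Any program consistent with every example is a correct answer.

add(-7) | add(1) | neg | abs

Check, running the answer program on each example:
  32 -> 25 -> 26 -> -26 -> 26
  -46 -> -53 -> -52 -> 52 -> 52
  -28 -> -35 -> -34 -> 34 -> 34
  -10 -> -17 -> -16 -> 16 -> 16
  37 -> 30 -> 31 -> -31 -> 31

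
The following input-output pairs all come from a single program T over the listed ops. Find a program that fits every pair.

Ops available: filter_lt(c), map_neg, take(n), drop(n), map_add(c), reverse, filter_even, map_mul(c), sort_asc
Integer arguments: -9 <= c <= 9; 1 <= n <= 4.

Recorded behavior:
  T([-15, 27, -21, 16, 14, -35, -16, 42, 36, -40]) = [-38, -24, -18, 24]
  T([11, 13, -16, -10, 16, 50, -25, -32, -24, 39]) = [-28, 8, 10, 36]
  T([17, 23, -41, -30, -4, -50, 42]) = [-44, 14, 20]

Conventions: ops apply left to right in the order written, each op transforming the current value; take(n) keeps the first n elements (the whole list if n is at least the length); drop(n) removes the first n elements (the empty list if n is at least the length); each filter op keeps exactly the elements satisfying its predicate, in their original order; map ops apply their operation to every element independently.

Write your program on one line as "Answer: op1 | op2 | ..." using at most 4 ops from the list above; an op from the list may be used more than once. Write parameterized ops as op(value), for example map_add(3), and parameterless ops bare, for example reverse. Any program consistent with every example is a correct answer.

map_add(-3) | sort_asc | filter_even

Check, running the answer program on each example:
  [-15, 27, -21, 16, 14, -35, -16, 42, 36, -40] -> [-18, 24, -24, 13, 11, -38, -19, 39, 33, -43] -> [-43, -38, -24, -19, -18, 11, 13, 24, 33, 39] -> [-38, -24, -18, 24]
  [11, 13, -16, -10, 16, 50, -25, -32, -24, 39] -> [8, 10, -19, -13, 13, 47, -28, -35, -27, 36] -> [-35, -28, -27, -19, -13, 8, 10, 13, 36, 47] -> [-28, 8, 10, 36]
  [17, 23, -41, -30, -4, -50, 42] -> [14, 20, -44, -33, -7, -53, 39] -> [-53, -44, -33, -7, 14, 20, 39] -> [-44, 14, 20]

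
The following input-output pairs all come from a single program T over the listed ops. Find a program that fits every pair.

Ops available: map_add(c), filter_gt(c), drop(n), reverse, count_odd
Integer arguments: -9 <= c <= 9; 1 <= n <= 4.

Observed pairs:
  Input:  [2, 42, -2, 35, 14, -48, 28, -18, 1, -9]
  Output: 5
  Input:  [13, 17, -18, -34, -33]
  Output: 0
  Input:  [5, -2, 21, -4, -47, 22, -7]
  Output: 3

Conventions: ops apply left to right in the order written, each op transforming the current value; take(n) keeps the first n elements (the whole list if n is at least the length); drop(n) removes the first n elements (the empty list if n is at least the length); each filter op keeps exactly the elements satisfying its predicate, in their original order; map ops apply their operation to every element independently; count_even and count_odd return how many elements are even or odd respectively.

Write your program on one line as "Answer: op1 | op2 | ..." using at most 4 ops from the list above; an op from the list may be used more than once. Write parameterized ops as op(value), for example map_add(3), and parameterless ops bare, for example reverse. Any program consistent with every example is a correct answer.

filter_gt(-5) | map_add(5) | count_odd

Check, running the answer program on each example:
  [2, 42, -2, 35, 14, -48, 28, -18, 1, -9] -> [2, 42, -2, 35, 14, 28, 1] -> [7, 47, 3, 40, 19, 33, 6] -> 5
  [13, 17, -18, -34, -33] -> [13, 17] -> [18, 22] -> 0
  [5, -2, 21, -4, -47, 22, -7] -> [5, -2, 21, -4, 22] -> [10, 3, 26, 1, 27] -> 3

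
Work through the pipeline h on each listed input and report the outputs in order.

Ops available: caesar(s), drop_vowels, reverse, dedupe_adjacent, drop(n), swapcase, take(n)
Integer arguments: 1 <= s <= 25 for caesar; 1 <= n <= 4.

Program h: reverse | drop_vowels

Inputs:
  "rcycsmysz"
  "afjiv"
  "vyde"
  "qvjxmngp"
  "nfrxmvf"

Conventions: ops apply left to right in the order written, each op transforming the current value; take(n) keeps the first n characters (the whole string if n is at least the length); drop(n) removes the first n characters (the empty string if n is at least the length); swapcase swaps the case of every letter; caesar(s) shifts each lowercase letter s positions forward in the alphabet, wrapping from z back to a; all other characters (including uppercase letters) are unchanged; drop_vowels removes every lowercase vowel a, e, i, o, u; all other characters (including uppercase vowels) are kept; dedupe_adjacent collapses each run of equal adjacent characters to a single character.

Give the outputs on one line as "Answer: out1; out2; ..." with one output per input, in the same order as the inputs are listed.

"zsymscycr"; "vjf"; "dyv"; "pgnmxjvq"; "fvmxrfn"

Execution, op by op:
  "rcycsmysz" -> "zsymscycr" -> "zsymscycr"
  "afjiv" -> "vijfa" -> "vjf"
  "vyde" -> "edyv" -> "dyv"
  "qvjxmngp" -> "pgnmxjvq" -> "pgnmxjvq"
  "nfrxmvf" -> "fvmxrfn" -> "fvmxrfn"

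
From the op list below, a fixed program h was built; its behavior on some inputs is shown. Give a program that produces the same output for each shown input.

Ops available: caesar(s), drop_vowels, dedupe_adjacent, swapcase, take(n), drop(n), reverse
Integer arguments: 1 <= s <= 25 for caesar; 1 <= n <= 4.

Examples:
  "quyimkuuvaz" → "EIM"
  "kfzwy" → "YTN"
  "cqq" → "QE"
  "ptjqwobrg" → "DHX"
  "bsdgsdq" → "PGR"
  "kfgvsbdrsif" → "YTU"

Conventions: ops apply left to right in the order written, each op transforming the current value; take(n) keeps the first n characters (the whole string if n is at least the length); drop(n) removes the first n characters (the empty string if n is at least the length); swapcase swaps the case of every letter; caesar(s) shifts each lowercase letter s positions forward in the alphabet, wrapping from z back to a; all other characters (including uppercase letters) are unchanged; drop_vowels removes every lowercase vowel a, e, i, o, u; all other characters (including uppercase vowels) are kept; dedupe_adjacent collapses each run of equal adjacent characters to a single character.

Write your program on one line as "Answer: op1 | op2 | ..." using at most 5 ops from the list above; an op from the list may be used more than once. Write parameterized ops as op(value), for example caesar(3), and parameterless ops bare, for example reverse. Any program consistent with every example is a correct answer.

caesar(14) | dedupe_adjacent | take(3) | swapcase

Check, running the answer program on each example:
  "quyimkuuvaz" -> "eimwayiijon" -> "eimwayijon" -> "eim" -> "EIM"
  "kfzwy" -> "ytnkm" -> "ytnkm" -> "ytn" -> "YTN"
  "cqq" -> "qee" -> "qe" -> "qe" -> "QE"
  "ptjqwobrg" -> "dhxekcpfu" -> "dhxekcpfu" -> "dhx" -> "DHX"
  "bsdgsdq" -> "pgrugre" -> "pgrugre" -> "pgr" -> "PGR"
  "kfgvsbdrsif" -> "ytujgprfgwt" -> "ytujgprfgwt" -> "ytu" -> "YTU"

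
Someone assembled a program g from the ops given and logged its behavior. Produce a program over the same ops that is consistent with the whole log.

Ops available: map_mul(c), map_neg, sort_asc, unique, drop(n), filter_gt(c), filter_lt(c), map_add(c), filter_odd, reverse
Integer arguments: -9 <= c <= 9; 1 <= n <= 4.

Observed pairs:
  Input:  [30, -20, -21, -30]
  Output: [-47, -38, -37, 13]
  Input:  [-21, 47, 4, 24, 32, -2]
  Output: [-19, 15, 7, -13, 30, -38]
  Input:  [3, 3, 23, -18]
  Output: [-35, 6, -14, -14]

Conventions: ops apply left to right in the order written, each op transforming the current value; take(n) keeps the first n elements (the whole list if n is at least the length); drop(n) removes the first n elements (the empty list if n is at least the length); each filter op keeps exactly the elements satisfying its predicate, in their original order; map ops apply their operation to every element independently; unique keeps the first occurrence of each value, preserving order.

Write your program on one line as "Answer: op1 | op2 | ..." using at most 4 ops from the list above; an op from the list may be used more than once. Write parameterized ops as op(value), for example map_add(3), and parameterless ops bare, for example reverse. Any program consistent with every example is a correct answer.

map_add(-8) | map_add(-9) | reverse

Check, running the answer program on each example:
  [30, -20, -21, -30] -> [22, -28, -29, -38] -> [13, -37, -38, -47] -> [-47, -38, -37, 13]
  [-21, 47, 4, 24, 32, -2] -> [-29, 39, -4, 16, 24, -10] -> [-38, 30, -13, 7, 15, -19] -> [-19, 15, 7, -13, 30, -38]
  [3, 3, 23, -18] -> [-5, -5, 15, -26] -> [-14, -14, 6, -35] -> [-35, 6, -14, -14]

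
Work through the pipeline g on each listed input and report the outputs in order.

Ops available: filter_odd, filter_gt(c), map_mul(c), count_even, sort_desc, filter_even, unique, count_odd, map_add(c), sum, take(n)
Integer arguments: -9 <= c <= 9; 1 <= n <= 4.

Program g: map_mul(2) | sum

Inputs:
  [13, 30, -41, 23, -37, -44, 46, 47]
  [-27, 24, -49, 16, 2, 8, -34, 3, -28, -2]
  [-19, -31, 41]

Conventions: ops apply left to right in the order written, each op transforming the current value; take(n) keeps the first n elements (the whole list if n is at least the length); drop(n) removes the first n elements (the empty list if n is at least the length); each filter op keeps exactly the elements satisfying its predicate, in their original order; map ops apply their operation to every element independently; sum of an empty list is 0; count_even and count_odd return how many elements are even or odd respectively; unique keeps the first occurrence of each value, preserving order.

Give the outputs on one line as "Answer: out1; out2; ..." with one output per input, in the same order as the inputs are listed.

74; -174; -18

Execution, op by op:
  [13, 30, -41, 23, -37, -44, 46, 47] -> [26, 60, -82, 46, -74, -88, 92, 94] -> 74
  [-27, 24, -49, 16, 2, 8, -34, 3, -28, -2] -> [-54, 48, -98, 32, 4, 16, -68, 6, -56, -4] -> -174
  [-19, -31, 41] -> [-38, -62, 82] -> -18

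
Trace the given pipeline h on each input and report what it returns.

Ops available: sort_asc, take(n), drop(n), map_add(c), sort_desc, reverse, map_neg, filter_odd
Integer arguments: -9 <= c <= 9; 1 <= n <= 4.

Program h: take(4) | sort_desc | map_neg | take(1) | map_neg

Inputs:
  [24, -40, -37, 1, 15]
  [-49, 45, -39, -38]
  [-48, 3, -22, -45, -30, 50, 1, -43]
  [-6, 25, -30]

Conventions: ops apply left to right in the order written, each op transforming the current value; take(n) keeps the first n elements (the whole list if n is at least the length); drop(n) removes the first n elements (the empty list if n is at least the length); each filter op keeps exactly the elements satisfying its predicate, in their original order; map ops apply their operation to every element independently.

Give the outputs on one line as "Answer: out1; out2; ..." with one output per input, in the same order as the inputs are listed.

Execution, op by op:
  [24, -40, -37, 1, 15] -> [24, -40, -37, 1] -> [24, 1, -37, -40] -> [-24, -1, 37, 40] -> [-24] -> [24]
  [-49, 45, -39, -38] -> [-49, 45, -39, -38] -> [45, -38, -39, -49] -> [-45, 38, 39, 49] -> [-45] -> [45]
  [-48, 3, -22, -45, -30, 50, 1, -43] -> [-48, 3, -22, -45] -> [3, -22, -45, -48] -> [-3, 22, 45, 48] -> [-3] -> [3]
  [-6, 25, -30] -> [-6, 25, -30] -> [25, -6, -30] -> [-25, 6, 30] -> [-25] -> [25]

[24]; [45]; [3]; [25]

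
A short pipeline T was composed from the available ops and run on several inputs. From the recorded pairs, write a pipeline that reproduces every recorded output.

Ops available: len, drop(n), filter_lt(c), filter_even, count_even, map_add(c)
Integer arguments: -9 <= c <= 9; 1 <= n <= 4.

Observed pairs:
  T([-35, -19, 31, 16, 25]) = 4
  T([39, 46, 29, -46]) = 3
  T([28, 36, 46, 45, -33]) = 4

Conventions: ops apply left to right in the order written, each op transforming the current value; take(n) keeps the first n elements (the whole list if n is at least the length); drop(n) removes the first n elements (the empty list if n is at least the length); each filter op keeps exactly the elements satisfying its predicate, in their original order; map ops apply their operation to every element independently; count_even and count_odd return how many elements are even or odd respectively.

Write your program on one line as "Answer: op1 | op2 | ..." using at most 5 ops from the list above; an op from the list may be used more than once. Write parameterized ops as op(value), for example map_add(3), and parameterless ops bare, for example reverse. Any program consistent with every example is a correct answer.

map_add(-4) | drop(1) | map_add(-2) | len

Check, running the answer program on each example:
  [-35, -19, 31, 16, 25] -> [-39, -23, 27, 12, 21] -> [-23, 27, 12, 21] -> [-25, 25, 10, 19] -> 4
  [39, 46, 29, -46] -> [35, 42, 25, -50] -> [42, 25, -50] -> [40, 23, -52] -> 3
  [28, 36, 46, 45, -33] -> [24, 32, 42, 41, -37] -> [32, 42, 41, -37] -> [30, 40, 39, -39] -> 4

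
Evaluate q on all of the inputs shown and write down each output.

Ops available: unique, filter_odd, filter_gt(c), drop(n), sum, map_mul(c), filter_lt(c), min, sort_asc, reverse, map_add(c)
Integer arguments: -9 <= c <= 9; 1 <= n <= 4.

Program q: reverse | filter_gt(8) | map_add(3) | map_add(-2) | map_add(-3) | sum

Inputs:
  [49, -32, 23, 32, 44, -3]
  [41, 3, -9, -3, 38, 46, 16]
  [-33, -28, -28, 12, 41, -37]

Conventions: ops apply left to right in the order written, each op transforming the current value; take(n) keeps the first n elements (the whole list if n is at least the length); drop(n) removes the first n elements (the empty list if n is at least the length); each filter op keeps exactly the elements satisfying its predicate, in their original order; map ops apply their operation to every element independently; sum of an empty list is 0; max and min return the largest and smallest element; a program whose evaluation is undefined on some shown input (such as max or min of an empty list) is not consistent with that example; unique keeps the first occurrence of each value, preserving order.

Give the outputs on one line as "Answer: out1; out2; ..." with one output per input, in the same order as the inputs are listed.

Execution, op by op:
  [49, -32, 23, 32, 44, -3] -> [-3, 44, 32, 23, -32, 49] -> [44, 32, 23, 49] -> [47, 35, 26, 52] -> [45, 33, 24, 50] -> [42, 30, 21, 47] -> 140
  [41, 3, -9, -3, 38, 46, 16] -> [16, 46, 38, -3, -9, 3, 41] -> [16, 46, 38, 41] -> [19, 49, 41, 44] -> [17, 47, 39, 42] -> [14, 44, 36, 39] -> 133
  [-33, -28, -28, 12, 41, -37] -> [-37, 41, 12, -28, -28, -33] -> [41, 12] -> [44, 15] -> [42, 13] -> [39, 10] -> 49

140; 133; 49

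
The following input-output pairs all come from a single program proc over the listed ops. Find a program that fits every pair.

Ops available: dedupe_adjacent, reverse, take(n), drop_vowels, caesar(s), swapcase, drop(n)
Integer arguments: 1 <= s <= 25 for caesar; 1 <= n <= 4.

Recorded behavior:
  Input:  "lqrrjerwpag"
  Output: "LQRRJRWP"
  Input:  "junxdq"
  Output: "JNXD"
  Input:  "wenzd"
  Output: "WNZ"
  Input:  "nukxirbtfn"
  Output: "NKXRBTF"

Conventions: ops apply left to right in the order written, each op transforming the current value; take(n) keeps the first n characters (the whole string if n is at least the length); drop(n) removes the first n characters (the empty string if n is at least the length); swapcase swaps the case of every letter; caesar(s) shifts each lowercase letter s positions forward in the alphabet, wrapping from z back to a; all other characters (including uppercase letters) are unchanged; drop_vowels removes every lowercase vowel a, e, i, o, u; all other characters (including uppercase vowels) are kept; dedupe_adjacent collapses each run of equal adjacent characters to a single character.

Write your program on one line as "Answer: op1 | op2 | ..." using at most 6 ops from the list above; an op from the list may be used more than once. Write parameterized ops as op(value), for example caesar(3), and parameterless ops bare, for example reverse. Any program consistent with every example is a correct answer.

reverse | drop_vowels | drop(1) | reverse | swapcase

Check, running the answer program on each example:
  "lqrrjerwpag" -> "gapwrejrrql" -> "gpwrjrrql" -> "pwrjrrql" -> "lqrrjrwp" -> "LQRRJRWP"
  "junxdq" -> "qdxnuj" -> "qdxnj" -> "dxnj" -> "jnxd" -> "JNXD"
  "wenzd" -> "dznew" -> "dznw" -> "znw" -> "wnz" -> "WNZ"
  "nukxirbtfn" -> "nftbrixkun" -> "nftbrxkn" -> "ftbrxkn" -> "nkxrbtf" -> "NKXRBTF"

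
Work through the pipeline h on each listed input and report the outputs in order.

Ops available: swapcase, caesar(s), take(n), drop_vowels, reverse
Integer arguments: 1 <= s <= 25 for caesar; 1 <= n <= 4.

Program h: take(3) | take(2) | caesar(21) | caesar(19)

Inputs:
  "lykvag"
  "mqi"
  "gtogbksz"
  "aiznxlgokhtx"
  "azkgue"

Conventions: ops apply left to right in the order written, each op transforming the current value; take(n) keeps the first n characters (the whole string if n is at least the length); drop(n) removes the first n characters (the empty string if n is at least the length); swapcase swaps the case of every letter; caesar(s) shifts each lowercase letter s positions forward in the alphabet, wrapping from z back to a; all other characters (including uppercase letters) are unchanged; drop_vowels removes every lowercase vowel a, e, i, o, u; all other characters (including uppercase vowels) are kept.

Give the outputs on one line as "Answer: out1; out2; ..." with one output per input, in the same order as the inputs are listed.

Execution, op by op:
  "lykvag" -> "lyk" -> "ly" -> "gt" -> "zm"
  "mqi" -> "mqi" -> "mq" -> "hl" -> "ae"
  "gtogbksz" -> "gto" -> "gt" -> "bo" -> "uh"
  "aiznxlgokhtx" -> "aiz" -> "ai" -> "vd" -> "ow"
  "azkgue" -> "azk" -> "az" -> "vu" -> "on"

"zm"; "ae"; "uh"; "ow"; "on"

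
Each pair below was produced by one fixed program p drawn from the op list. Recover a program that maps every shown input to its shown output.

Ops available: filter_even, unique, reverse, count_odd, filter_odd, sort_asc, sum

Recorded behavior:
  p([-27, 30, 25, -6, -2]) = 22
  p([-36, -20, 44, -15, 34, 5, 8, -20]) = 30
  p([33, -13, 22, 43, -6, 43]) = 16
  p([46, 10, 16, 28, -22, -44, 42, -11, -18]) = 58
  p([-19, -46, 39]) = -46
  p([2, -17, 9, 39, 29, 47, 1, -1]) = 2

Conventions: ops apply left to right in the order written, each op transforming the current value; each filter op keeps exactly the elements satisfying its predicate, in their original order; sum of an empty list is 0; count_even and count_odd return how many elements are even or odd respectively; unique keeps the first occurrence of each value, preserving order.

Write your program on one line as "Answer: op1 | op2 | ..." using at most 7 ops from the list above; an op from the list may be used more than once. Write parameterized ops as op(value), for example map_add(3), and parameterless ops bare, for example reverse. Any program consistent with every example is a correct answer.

reverse | sort_asc | filter_even | unique | reverse | sum

Check, running the answer program on each example:
  [-27, 30, 25, -6, -2] -> [-2, -6, 25, 30, -27] -> [-27, -6, -2, 25, 30] -> [-6, -2, 30] -> [-6, -2, 30] -> [30, -2, -6] -> 22
  [-36, -20, 44, -15, 34, 5, 8, -20] -> [-20, 8, 5, 34, -15, 44, -20, -36] -> [-36, -20, -20, -15, 5, 8, 34, 44] -> [-36, -20, -20, 8, 34, 44] -> [-36, -20, 8, 34, 44] -> [44, 34, 8, -20, -36] -> 30
  [33, -13, 22, 43, -6, 43] -> [43, -6, 43, 22, -13, 33] -> [-13, -6, 22, 33, 43, 43] -> [-6, 22] -> [-6, 22] -> [22, -6] -> 16
  [46, 10, 16, 28, -22, -44, 42, -11, -18] -> [-18, -11, 42, -44, -22, 28, 16, 10, 46] -> [-44, -22, -18, -11, 10, 16, 28, 42, 46] -> [-44, -22, -18, 10, 16, 28, 42, 46] -> [-44, -22, -18, 10, 16, 28, 42, 46] -> [46, 42, 28, 16, 10, -18, -22, -44] -> 58
  [-19, -46, 39] -> [39, -46, -19] -> [-46, -19, 39] -> [-46] -> [-46] -> [-46] -> -46
  [2, -17, 9, 39, 29, 47, 1, -1] -> [-1, 1, 47, 29, 39, 9, -17, 2] -> [-17, -1, 1, 2, 9, 29, 39, 47] -> [2] -> [2] -> [2] -> 2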